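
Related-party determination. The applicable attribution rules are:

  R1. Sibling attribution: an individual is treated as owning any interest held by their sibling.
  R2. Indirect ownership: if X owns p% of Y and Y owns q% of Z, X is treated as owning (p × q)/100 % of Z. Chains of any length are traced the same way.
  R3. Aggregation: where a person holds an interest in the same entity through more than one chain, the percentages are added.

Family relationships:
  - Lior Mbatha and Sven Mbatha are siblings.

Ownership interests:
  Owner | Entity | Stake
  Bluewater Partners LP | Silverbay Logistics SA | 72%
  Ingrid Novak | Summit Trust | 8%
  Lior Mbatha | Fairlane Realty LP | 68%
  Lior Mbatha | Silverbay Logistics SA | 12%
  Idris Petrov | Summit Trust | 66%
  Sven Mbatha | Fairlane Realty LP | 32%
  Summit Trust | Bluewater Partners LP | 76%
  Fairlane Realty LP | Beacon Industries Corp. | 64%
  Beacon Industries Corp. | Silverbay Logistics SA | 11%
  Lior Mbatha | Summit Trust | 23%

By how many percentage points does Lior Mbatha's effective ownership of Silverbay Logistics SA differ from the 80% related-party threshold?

48.3744

By sibling attribution (R1), Lior Mbatha is treated as also owning Sven Mbatha's interest in Fairlane Realty LP, giving 68% + 32% = 100%.
Chain via Summit Trust → Bluewater Partners LP (R2): 23% × 76% × 72% = 12.5856% of Silverbay Logistics SA.
Chain via Fairlane Realty LP → Beacon Industries Corp. (R2): 100% × 64% × 11% = 7.04% of Silverbay Logistics SA.
Direct interest in Silverbay Logistics SA: 12%.
Aggregating (R3): 12.5856% + 7.04% + 12% = 31.6256%.
31.6256% falls short of the 80% threshold by 48.3744 percentage points.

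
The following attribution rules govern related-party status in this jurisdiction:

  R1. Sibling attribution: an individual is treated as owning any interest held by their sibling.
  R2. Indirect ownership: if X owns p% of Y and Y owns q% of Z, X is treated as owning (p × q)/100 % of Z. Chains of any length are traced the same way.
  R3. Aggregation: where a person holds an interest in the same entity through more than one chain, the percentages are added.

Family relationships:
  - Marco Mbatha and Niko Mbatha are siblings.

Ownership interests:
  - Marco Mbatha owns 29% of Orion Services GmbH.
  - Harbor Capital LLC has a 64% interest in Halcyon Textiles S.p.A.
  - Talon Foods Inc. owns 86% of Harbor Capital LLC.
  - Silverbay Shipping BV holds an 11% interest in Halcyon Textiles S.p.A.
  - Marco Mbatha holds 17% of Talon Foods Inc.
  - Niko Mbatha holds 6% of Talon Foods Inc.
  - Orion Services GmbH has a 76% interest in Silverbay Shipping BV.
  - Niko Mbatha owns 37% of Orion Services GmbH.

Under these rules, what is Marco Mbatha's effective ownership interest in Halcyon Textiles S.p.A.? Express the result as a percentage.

By sibling attribution (R1), Marco Mbatha is treated as also owning Niko Mbatha's interest in Orion Services GmbH, giving 29% + 37% = 66%.
By sibling attribution (R1), Marco Mbatha is treated as also owning Niko Mbatha's interest in Talon Foods Inc, giving 17% + 6% = 23%.
Chain via Orion Services GmbH → Silverbay Shipping BV (R2): 66% × 76% × 11% = 5.5176% of Halcyon Textiles S.p.A.
Chain via Talon Foods Inc. → Harbor Capital LLC (R2): 23% × 86% × 64% = 12.6592% of Halcyon Textiles S.p.A.
Aggregating (R3): 5.5176% + 12.6592% = 18.1768%.

18.1768%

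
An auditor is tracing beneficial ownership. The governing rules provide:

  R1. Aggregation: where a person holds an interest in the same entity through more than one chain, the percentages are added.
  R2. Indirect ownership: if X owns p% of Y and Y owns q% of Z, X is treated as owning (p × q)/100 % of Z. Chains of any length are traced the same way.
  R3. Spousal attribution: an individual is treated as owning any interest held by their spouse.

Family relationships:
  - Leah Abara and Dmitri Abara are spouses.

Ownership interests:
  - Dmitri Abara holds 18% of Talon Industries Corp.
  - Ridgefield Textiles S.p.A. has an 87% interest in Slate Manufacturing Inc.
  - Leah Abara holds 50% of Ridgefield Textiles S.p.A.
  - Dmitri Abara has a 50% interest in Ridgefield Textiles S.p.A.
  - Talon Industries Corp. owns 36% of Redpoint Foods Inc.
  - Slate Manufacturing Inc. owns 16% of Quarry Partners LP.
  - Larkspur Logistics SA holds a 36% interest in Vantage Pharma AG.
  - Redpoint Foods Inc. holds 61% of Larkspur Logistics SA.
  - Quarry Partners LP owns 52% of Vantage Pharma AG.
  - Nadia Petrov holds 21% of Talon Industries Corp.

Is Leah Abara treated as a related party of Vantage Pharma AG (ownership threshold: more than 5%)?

Yes

By spousal attribution (R3), Leah Abara is treated as also owning Dmitri Abara's interest in Ridgefield Textiles S.p.A, giving 50% + 50% = 100%.
By spousal attribution (R3), Leah Abara is treated as owning Dmitri Abara's 18% interest in Talon Industries Corp.
Chain via Ridgefield Textiles S.p.A. → Slate Manufacturing Inc. → Quarry Partners LP (R2): 100% × 87% × 16% × 52% = 7.2384% of Vantage Pharma AG.
Chain via Talon Industries Corp. → Redpoint Foods Inc. → Larkspur Logistics SA (R2): 18% × 36% × 61% × 36% = 1.423008% of Vantage Pharma AG.
Aggregating (R1): 7.2384% + 1.423008% = 8.661408%.
8.661408% exceeds the 5% threshold, so Leah is a related party to Vantage Pharma AG.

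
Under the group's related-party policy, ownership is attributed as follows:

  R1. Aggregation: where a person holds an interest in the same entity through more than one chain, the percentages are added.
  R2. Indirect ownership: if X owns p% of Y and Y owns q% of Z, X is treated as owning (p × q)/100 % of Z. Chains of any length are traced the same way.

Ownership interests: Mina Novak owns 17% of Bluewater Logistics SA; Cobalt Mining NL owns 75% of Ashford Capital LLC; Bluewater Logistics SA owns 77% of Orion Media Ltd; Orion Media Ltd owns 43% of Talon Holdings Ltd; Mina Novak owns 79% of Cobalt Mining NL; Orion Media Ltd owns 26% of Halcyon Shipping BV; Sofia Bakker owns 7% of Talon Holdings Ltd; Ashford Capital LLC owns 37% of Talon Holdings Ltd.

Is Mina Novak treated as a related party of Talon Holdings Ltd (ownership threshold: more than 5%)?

Yes

Chain via Cobalt Mining NL → Ashford Capital LLC (R2): 79% × 75% × 37% = 21.9225% of Talon Holdings Ltd.
Chain via Bluewater Logistics SA → Orion Media Ltd (R2): 17% × 77% × 43% = 5.6287% of Talon Holdings Ltd.
Aggregating (R1): 21.9225% + 5.6287% = 27.5512%.
27.5512% exceeds the 5% threshold, so Mina is a related party to Talon Holdings Ltd.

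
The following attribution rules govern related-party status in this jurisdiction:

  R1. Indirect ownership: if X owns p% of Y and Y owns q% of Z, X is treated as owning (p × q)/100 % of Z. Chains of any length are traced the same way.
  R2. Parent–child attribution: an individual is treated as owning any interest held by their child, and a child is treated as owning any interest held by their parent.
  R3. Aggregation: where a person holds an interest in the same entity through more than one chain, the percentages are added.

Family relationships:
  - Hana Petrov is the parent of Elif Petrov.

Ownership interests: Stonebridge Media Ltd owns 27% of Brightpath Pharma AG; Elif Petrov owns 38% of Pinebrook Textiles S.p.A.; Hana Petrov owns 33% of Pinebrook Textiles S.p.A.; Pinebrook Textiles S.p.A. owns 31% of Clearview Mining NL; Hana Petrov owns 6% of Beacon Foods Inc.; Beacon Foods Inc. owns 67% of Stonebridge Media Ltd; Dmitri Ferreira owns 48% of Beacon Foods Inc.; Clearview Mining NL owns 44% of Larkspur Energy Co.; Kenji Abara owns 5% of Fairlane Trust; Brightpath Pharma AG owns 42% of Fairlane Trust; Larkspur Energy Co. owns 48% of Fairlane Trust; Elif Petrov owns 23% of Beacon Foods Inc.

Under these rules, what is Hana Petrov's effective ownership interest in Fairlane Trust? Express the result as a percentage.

6.851874%

By parent–child attribution (R2), Hana Petrov is treated as also owning Elif Petrov's interest in Beacon Foods Inc, giving 6% + 23% = 29%.
By parent–child attribution (R2), Hana Petrov is treated as also owning Elif Petrov's interest in Pinebrook Textiles S.p.A, giving 33% + 38% = 71%.
Chain via Beacon Foods Inc. → Stonebridge Media Ltd → Brightpath Pharma AG (R1): 29% × 67% × 27% × 42% = 2.203362% of Fairlane Trust.
Chain via Pinebrook Textiles S.p.A. → Clearview Mining NL → Larkspur Energy Co. (R1): 71% × 31% × 44% × 48% = 4.648512% of Fairlane Trust.
Aggregating (R3): 2.203362% + 4.648512% = 6.851874%.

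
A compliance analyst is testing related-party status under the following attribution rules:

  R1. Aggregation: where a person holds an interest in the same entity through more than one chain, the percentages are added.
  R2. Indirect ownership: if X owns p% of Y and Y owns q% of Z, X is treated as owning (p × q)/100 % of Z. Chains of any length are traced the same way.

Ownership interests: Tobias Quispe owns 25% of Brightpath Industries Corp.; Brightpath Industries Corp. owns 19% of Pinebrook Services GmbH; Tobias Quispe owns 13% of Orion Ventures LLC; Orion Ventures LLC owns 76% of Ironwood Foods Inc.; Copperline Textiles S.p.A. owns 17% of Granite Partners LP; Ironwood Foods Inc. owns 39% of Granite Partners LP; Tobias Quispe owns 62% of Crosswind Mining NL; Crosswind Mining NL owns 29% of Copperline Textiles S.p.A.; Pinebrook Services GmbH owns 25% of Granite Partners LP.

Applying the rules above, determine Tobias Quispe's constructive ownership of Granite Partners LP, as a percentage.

Chain via Orion Ventures LLC → Ironwood Foods Inc. (R2): 13% × 76% × 39% = 3.8532% of Granite Partners LP.
Chain via Brightpath Industries Corp. → Pinebrook Services GmbH (R2): 25% × 19% × 25% = 1.1875% of Granite Partners LP.
Chain via Crosswind Mining NL → Copperline Textiles S.p.A. (R2): 62% × 29% × 17% = 3.0566% of Granite Partners LP.
Aggregating (R1): 3.8532% + 1.1875% + 3.0566% = 8.0973%.

8.0973%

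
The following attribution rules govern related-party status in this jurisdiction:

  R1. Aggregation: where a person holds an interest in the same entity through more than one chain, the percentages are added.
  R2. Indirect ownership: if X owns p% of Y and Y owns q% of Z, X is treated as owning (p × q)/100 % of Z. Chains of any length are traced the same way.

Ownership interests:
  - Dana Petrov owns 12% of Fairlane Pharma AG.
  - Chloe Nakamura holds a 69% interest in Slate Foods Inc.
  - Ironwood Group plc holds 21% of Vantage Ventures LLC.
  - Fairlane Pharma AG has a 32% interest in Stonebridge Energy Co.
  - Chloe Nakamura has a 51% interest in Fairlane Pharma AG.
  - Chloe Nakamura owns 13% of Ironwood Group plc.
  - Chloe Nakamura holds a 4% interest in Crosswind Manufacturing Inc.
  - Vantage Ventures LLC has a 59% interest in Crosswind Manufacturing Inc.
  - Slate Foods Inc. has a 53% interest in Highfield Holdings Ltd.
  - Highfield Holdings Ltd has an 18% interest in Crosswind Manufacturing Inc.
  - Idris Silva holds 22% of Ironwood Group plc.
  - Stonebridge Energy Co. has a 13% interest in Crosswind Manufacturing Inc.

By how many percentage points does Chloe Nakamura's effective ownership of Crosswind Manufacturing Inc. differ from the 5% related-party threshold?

Chain via Ironwood Group plc → Vantage Ventures LLC (R2): 13% × 21% × 59% = 1.6107% of Crosswind Manufacturing Inc.
Chain via Fairlane Pharma AG → Stonebridge Energy Co. (R2): 51% × 32% × 13% = 2.1216% of Crosswind Manufacturing Inc.
Chain via Slate Foods Inc. → Highfield Holdings Ltd (R2): 69% × 53% × 18% = 6.5826% of Crosswind Manufacturing Inc.
Direct interest in Crosswind Manufacturing Inc: 4%.
Aggregating (R1): 1.6107% + 2.1216% + 6.5826% + 4% = 14.3149%.
14.3149% exceeds the 5% threshold by 9.3149 percentage points.

9.3149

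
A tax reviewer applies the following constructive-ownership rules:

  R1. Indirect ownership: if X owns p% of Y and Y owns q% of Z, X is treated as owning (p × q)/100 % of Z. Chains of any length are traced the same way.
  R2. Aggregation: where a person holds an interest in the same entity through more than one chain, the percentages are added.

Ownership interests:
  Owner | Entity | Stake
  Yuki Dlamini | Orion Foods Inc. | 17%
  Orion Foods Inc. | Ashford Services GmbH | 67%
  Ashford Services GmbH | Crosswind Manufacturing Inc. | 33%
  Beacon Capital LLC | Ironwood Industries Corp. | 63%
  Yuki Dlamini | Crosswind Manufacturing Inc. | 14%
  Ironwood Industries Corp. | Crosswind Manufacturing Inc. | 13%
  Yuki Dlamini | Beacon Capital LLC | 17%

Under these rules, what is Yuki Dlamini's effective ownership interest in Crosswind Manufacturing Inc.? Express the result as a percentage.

19.151%

Chain via Beacon Capital LLC → Ironwood Industries Corp. (R1): 17% × 63% × 13% = 1.3923% of Crosswind Manufacturing Inc.
Chain via Orion Foods Inc. → Ashford Services GmbH (R1): 17% × 67% × 33% = 3.7587% of Crosswind Manufacturing Inc.
Direct interest in Crosswind Manufacturing Inc: 14%.
Aggregating (R2): 1.3923% + 3.7587% + 14% = 19.151%.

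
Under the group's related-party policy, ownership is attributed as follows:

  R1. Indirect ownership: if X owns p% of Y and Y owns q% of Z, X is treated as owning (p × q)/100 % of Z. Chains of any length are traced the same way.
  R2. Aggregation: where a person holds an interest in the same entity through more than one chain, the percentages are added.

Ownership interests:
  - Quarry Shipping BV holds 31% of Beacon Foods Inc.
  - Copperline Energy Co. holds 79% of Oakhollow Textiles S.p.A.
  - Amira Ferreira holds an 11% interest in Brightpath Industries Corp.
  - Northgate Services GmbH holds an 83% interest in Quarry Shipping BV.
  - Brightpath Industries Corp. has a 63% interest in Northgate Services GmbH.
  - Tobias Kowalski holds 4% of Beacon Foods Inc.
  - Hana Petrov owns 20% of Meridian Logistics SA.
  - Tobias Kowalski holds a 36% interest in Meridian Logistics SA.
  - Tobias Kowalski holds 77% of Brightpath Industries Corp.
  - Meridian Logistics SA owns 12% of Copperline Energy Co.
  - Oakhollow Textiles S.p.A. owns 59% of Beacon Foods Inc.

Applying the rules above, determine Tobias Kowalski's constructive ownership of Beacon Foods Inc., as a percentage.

Chain via Meridian Logistics SA → Copperline Energy Co. → Oakhollow Textiles S.p.A. (R1): 36% × 12% × 79% × 59% = 2.013552% of Beacon Foods Inc.
Chain via Brightpath Industries Corp. → Northgate Services GmbH → Quarry Shipping BV (R1): 77% × 63% × 83% × 31% = 12.481623% of Beacon Foods Inc.
Direct interest in Beacon Foods Inc: 4%.
Aggregating (R2): 2.013552% + 12.481623% + 4% = 18.495175%.

18.495175%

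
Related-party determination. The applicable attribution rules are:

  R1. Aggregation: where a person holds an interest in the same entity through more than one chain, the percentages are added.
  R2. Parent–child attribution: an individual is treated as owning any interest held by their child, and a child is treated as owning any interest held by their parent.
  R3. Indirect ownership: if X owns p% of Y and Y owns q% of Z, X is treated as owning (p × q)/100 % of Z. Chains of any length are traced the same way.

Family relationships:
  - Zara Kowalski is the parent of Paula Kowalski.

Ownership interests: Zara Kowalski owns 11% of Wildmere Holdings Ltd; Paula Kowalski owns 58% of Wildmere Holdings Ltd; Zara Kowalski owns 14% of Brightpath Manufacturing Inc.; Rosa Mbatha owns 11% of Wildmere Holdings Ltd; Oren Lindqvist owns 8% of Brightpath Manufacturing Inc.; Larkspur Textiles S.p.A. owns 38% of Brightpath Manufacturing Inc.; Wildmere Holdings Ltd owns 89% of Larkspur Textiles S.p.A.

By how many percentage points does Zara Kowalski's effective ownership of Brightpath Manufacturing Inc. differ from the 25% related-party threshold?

By parent–child attribution (R2), Zara Kowalski is treated as also owning Paula Kowalski's interest in Wildmere Holdings Ltd, giving 11% + 58% = 69%.
Chain via Wildmere Holdings Ltd → Larkspur Textiles S.p.A. (R3): 69% × 89% × 38% = 23.3358% of Brightpath Manufacturing Inc.
Direct interest in Brightpath Manufacturing Inc: 14%.
Aggregating (R1): 23.3358% + 14% = 37.3358%.
37.3358% exceeds the 25% threshold by 12.3358 percentage points.

12.3358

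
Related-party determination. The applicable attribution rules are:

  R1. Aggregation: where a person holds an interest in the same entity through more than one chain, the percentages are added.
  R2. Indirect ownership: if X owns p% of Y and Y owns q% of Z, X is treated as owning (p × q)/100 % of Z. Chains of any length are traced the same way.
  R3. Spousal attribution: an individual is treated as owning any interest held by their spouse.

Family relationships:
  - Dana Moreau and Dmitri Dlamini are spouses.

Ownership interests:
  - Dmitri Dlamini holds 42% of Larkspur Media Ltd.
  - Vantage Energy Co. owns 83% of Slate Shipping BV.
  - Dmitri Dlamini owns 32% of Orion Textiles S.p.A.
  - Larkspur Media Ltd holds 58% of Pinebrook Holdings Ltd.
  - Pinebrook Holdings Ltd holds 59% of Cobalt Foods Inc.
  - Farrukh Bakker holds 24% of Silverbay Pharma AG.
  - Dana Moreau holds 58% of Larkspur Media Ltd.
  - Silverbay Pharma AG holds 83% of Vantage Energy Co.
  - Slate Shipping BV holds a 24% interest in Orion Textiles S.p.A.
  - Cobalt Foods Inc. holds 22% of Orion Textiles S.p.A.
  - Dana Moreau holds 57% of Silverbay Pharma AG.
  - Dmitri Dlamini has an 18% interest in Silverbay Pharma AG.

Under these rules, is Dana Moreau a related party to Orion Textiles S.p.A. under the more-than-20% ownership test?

Yes

By spousal attribution (R3), Dana Moreau is treated as also owning Dmitri Dlamini's interest in Larkspur Media Ltd, giving 58% + 42% = 100%.
By spousal attribution (R3), Dana Moreau is treated as also owning Dmitri Dlamini's interest in Silverbay Pharma AG, giving 57% + 18% = 75%.
By spousal attribution (R3), Dana Moreau is treated as owning Dmitri Dlamini's 32% interest in Orion Textiles S.p.A.
Chain via Larkspur Media Ltd → Pinebrook Holdings Ltd → Cobalt Foods Inc. (R2): 100% × 58% × 59% × 22% = 7.5284% of Orion Textiles S.p.A.
Chain via Silverbay Pharma AG → Vantage Energy Co. → Slate Shipping BV (R2): 75% × 83% × 83% × 24% = 12.4002% of Orion Textiles S.p.A.
Direct interest in Orion Textiles S.p.A: 32%.
Aggregating (R1): 7.5284% + 12.4002% + 32% = 51.9286%.
51.9286% exceeds the 20% threshold, so Dana is a related party to Orion Textiles S.p.A.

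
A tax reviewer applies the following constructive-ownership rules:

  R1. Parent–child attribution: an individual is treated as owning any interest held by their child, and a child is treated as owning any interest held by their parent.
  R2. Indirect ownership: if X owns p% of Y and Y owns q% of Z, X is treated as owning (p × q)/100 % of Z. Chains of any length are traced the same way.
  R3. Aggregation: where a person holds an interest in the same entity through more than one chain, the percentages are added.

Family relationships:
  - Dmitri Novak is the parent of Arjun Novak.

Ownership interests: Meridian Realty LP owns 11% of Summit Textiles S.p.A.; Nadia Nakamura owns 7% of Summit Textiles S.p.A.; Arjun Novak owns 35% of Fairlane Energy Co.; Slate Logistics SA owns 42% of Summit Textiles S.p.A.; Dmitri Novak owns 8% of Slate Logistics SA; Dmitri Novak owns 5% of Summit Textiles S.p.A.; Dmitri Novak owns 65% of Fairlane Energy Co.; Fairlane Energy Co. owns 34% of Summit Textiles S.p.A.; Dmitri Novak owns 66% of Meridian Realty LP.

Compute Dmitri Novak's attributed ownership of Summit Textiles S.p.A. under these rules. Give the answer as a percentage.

49.62%

By parent–child attribution (R1), Dmitri Novak is treated as also owning Arjun Novak's interest in Fairlane Energy Co, giving 65% + 35% = 100%.
Chain via Fairlane Energy Co. (R2): 100% × 34% = 34% of Summit Textiles S.p.A.
Chain via Meridian Realty LP (R2): 66% × 11% = 7.26% of Summit Textiles S.p.A.
Chain via Slate Logistics SA (R2): 8% × 42% = 3.36% of Summit Textiles S.p.A.
Direct interest in Summit Textiles S.p.A: 5%.
Aggregating (R3): 34% + 7.26% + 3.36% + 5% = 49.62%.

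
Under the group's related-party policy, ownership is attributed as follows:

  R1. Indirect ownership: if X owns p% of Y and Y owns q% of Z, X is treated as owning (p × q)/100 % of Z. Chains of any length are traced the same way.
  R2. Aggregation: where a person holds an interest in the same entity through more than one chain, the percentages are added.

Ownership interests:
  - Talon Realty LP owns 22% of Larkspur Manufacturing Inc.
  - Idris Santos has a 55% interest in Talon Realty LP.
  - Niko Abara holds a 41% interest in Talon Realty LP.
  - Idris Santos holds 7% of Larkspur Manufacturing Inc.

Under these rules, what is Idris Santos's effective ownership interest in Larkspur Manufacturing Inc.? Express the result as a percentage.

19.1%

Chain via Talon Realty LP (R1): 55% × 22% = 12.1% of Larkspur Manufacturing Inc.
Direct interest in Larkspur Manufacturing Inc: 7%.
Aggregating (R2): 12.1% + 7% = 19.1%.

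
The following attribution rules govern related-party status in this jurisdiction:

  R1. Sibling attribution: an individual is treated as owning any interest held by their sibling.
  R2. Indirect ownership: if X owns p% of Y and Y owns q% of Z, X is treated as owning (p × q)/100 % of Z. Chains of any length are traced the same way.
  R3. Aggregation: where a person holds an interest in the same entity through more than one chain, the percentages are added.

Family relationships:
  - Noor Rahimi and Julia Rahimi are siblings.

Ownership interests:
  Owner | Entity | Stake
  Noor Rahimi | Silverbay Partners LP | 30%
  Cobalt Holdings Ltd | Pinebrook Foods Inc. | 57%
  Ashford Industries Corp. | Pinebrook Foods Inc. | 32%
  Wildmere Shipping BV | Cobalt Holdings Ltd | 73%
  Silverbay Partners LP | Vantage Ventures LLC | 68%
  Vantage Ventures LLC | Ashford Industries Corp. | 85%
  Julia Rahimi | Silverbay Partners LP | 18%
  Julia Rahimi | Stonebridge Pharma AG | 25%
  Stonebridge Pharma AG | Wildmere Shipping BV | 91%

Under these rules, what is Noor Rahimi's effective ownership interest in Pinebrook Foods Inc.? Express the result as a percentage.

By sibling attribution (R1), Noor Rahimi is treated as also owning Julia Rahimi's interest in Silverbay Partners LP, giving 30% + 18% = 48%.
By sibling attribution (R1), Noor Rahimi is treated as owning Julia Rahimi's 25% interest in Stonebridge Pharma AG.
Chain via Silverbay Partners LP → Vantage Ventures LLC → Ashford Industries Corp. (R2): 48% × 68% × 85% × 32% = 8.87808% of Pinebrook Foods Inc.
Chain via Stonebridge Pharma AG → Wildmere Shipping BV → Cobalt Holdings Ltd (R2): 25% × 91% × 73% × 57% = 9.466275% of Pinebrook Foods Inc.
Aggregating (R3): 8.87808% + 9.466275% = 18.344355%.

18.344355%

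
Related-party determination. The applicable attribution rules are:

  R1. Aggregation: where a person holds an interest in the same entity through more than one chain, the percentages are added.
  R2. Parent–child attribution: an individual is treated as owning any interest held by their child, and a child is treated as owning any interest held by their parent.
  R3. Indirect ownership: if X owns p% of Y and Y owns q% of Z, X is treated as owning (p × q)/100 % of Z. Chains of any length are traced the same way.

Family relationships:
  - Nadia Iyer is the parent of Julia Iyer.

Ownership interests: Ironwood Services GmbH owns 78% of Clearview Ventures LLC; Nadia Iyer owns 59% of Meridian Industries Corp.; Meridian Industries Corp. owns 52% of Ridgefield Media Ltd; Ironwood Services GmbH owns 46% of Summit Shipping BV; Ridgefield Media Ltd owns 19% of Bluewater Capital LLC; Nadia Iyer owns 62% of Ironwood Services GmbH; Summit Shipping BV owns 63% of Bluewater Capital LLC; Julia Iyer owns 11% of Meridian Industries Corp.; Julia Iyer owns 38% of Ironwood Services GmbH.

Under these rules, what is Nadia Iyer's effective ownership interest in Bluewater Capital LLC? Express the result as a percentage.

By parent–child attribution (R2), Nadia Iyer is treated as also owning Julia Iyer's interest in Ironwood Services GmbH, giving 62% + 38% = 100%.
By parent–child attribution (R2), Nadia Iyer is treated as also owning Julia Iyer's interest in Meridian Industries Corp, giving 59% + 11% = 70%.
Chain via Ironwood Services GmbH → Summit Shipping BV (R3): 100% × 46% × 63% = 28.98% of Bluewater Capital LLC.
Chain via Meridian Industries Corp. → Ridgefield Media Ltd (R3): 70% × 52% × 19% = 6.916% of Bluewater Capital LLC.
Aggregating (R1): 28.98% + 6.916% = 35.896%.

35.896%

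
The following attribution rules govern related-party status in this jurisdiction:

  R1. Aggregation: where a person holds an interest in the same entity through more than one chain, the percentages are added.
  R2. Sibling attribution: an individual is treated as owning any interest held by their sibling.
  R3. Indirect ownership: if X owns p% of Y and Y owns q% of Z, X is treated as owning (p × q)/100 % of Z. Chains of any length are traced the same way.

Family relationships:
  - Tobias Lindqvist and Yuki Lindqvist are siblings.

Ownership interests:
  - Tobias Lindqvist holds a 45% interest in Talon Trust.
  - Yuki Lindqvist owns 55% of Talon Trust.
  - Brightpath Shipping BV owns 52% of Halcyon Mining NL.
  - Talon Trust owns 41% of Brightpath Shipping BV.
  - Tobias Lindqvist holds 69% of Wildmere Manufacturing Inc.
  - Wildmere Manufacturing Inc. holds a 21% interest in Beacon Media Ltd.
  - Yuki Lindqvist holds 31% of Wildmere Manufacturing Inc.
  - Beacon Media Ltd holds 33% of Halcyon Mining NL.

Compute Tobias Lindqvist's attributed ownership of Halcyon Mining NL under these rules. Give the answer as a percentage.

By sibling attribution (R2), Tobias Lindqvist is treated as also owning Yuki Lindqvist's interest in Wildmere Manufacturing Inc, giving 69% + 31% = 100%.
By sibling attribution (R2), Tobias Lindqvist is treated as also owning Yuki Lindqvist's interest in Talon Trust, giving 45% + 55% = 100%.
Chain via Wildmere Manufacturing Inc. → Beacon Media Ltd (R3): 100% × 21% × 33% = 6.93% of Halcyon Mining NL.
Chain via Talon Trust → Brightpath Shipping BV (R3): 100% × 41% × 52% = 21.32% of Halcyon Mining NL.
Aggregating (R1): 6.93% + 21.32% = 28.25%.

28.25%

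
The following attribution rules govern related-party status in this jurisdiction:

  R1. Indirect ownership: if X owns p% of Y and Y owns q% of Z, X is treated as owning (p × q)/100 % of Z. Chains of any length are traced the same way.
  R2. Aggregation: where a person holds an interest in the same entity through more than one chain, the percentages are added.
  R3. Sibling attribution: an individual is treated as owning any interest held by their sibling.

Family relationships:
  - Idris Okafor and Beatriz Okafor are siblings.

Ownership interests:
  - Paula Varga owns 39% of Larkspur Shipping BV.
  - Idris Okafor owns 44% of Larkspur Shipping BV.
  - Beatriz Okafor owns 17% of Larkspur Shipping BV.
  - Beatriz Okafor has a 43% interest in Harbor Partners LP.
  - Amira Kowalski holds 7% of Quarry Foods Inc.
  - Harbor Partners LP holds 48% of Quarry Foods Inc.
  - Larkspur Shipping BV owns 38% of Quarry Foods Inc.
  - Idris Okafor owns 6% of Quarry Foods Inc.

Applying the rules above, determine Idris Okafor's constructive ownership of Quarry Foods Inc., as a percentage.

By sibling attribution (R3), Idris Okafor is treated as also owning Beatriz Okafor's interest in Larkspur Shipping BV, giving 44% + 17% = 61%.
By sibling attribution (R3), Idris Okafor is treated as owning Beatriz Okafor's 43% interest in Harbor Partners LP.
Chain via Larkspur Shipping BV (R1): 61% × 38% = 23.18% of Quarry Foods Inc.
Direct interest in Quarry Foods Inc: 6%.
Chain via Harbor Partners LP (R1): 43% × 48% = 20.64% of Quarry Foods Inc.
Aggregating (R2): 23.18% + 6% + 20.64% = 49.82%.

49.82%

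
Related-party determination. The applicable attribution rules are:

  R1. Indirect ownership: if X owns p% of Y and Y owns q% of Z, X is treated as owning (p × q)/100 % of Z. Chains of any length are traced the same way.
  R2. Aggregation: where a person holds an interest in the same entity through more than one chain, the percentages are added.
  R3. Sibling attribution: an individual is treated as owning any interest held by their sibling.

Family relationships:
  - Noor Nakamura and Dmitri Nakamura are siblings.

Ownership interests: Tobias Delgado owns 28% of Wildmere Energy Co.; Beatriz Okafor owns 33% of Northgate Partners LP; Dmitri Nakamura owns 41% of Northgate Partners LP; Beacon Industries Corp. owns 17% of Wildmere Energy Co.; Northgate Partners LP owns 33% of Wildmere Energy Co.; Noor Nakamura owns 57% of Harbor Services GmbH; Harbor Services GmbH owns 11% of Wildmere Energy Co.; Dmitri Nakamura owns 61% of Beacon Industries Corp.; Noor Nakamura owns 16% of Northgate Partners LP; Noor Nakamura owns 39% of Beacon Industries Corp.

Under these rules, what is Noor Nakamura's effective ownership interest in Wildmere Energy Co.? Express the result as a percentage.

42.08%

By sibling attribution (R3), Noor Nakamura is treated as also owning Dmitri Nakamura's interest in Beacon Industries Corp, giving 39% + 61% = 100%.
By sibling attribution (R3), Noor Nakamura is treated as also owning Dmitri Nakamura's interest in Northgate Partners LP, giving 16% + 41% = 57%.
Chain via Beacon Industries Corp. (R1): 100% × 17% = 17% of Wildmere Energy Co.
Chain via Harbor Services GmbH (R1): 57% × 11% = 6.27% of Wildmere Energy Co.
Chain via Northgate Partners LP (R1): 57% × 33% = 18.81% of Wildmere Energy Co.
Aggregating (R2): 17% + 6.27% + 18.81% = 42.08%.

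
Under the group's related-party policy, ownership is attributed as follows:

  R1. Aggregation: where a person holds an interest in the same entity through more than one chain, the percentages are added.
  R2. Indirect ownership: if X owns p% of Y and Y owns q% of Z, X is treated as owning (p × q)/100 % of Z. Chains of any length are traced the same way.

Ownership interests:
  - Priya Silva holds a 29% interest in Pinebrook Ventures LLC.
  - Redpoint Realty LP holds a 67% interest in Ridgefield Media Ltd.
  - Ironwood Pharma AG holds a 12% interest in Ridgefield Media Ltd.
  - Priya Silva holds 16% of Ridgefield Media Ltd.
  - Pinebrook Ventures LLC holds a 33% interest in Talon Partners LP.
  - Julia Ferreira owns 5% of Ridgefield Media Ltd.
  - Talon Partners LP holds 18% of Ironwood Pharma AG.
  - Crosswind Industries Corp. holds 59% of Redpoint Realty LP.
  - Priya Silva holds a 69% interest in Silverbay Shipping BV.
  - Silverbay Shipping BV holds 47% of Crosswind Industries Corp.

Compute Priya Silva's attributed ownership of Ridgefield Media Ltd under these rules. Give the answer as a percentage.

29.026291%

Chain via Pinebrook Ventures LLC → Talon Partners LP → Ironwood Pharma AG (R2): 29% × 33% × 18% × 12% = 0.206712% of Ridgefield Media Ltd.
Chain via Silverbay Shipping BV → Crosswind Industries Corp. → Redpoint Realty LP (R2): 69% × 47% × 59% × 67% = 12.819579% of Ridgefield Media Ltd.
Direct interest in Ridgefield Media Ltd: 16%.
Aggregating (R1): 0.206712% + 12.819579% + 16% = 29.026291%.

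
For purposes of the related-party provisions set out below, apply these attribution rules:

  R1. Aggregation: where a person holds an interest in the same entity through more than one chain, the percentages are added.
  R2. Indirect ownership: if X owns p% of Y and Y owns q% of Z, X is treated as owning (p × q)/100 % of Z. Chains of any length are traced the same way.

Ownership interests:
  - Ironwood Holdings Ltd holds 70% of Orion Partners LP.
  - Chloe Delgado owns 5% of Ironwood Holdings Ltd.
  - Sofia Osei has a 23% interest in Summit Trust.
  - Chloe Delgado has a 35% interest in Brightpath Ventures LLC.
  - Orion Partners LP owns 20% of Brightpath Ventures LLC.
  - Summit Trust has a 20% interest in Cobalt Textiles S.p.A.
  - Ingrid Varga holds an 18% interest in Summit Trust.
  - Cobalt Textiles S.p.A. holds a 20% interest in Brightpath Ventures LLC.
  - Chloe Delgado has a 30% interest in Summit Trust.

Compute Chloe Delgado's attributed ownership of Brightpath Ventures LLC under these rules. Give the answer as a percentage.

Chain via Summit Trust → Cobalt Textiles S.p.A. (R2): 30% × 20% × 20% = 1.2% of Brightpath Ventures LLC.
Chain via Ironwood Holdings Ltd → Orion Partners LP (R2): 5% × 70% × 20% = 0.7% of Brightpath Ventures LLC.
Direct interest in Brightpath Ventures LLC: 35%.
Aggregating (R1): 1.2% + 0.7% + 35% = 36.9%.

36.9%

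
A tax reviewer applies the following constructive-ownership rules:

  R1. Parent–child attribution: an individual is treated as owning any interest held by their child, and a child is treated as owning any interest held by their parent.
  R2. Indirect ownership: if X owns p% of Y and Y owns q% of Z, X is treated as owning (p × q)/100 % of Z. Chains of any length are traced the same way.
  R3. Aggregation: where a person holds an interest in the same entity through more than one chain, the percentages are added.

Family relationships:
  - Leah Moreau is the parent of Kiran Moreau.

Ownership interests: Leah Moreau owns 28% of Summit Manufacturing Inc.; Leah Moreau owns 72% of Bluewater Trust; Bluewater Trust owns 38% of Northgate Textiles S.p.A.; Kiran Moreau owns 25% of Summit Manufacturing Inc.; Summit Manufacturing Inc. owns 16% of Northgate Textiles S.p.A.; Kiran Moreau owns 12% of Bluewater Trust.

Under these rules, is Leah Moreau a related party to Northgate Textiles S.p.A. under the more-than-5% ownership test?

Yes

By parent–child attribution (R1), Leah Moreau is treated as also owning Kiran Moreau's interest in Bluewater Trust, giving 72% + 12% = 84%.
By parent–child attribution (R1), Leah Moreau is treated as also owning Kiran Moreau's interest in Summit Manufacturing Inc, giving 28% + 25% = 53%.
Chain via Bluewater Trust (R2): 84% × 38% = 31.92% of Northgate Textiles S.p.A.
Chain via Summit Manufacturing Inc. (R2): 53% × 16% = 8.48% of Northgate Textiles S.p.A.
Aggregating (R3): 31.92% + 8.48% = 40.4%.
40.4% exceeds the 5% threshold, so Leah is a related party to Northgate Textiles S.p.A.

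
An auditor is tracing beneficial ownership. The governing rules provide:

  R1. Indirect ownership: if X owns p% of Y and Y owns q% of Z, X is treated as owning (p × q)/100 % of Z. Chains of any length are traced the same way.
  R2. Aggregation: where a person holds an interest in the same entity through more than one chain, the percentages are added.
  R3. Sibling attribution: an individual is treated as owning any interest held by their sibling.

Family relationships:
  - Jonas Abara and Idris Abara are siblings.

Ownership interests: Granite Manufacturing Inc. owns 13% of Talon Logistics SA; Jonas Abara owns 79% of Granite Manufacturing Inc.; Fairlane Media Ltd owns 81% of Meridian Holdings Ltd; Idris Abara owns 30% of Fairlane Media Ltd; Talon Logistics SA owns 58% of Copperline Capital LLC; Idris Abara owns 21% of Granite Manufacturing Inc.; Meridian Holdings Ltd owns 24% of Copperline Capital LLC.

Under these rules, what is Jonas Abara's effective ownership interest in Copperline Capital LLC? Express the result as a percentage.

13.372%

By sibling attribution (R3), Jonas Abara is treated as also owning Idris Abara's interest in Granite Manufacturing Inc, giving 79% + 21% = 100%.
By sibling attribution (R3), Jonas Abara is treated as owning Idris Abara's 30% interest in Fairlane Media Ltd.
Chain via Granite Manufacturing Inc. → Talon Logistics SA (R1): 100% × 13% × 58% = 7.54% of Copperline Capital LLC.
Chain via Fairlane Media Ltd → Meridian Holdings Ltd (R1): 30% × 81% × 24% = 5.832% of Copperline Capital LLC.
Aggregating (R2): 7.54% + 5.832% = 13.372%.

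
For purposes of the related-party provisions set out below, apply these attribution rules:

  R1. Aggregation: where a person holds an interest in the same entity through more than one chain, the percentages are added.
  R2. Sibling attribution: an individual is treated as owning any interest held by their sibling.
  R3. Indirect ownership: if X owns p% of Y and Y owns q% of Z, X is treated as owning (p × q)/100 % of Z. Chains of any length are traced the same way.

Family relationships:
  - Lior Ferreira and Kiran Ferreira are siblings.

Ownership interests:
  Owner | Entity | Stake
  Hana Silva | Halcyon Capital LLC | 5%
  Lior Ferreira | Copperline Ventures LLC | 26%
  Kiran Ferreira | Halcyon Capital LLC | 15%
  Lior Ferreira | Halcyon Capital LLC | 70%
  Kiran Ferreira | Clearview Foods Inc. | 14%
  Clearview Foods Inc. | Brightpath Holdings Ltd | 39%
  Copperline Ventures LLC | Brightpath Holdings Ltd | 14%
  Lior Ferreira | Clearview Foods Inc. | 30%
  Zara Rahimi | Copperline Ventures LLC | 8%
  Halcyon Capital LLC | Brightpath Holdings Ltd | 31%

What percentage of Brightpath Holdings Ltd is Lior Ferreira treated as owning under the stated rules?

By sibling attribution (R2), Lior Ferreira is treated as also owning Kiran Ferreira's interest in Clearview Foods Inc, giving 30% + 14% = 44%.
By sibling attribution (R2), Lior Ferreira is treated as also owning Kiran Ferreira's interest in Halcyon Capital LLC, giving 70% + 15% = 85%.
Chain via Clearview Foods Inc. (R3): 44% × 39% = 17.16% of Brightpath Holdings Ltd.
Chain via Copperline Ventures LLC (R3): 26% × 14% = 3.64% of Brightpath Holdings Ltd.
Chain via Halcyon Capital LLC (R3): 85% × 31% = 26.35% of Brightpath Holdings Ltd.
Aggregating (R1): 17.16% + 3.64% + 26.35% = 47.15%.

47.15%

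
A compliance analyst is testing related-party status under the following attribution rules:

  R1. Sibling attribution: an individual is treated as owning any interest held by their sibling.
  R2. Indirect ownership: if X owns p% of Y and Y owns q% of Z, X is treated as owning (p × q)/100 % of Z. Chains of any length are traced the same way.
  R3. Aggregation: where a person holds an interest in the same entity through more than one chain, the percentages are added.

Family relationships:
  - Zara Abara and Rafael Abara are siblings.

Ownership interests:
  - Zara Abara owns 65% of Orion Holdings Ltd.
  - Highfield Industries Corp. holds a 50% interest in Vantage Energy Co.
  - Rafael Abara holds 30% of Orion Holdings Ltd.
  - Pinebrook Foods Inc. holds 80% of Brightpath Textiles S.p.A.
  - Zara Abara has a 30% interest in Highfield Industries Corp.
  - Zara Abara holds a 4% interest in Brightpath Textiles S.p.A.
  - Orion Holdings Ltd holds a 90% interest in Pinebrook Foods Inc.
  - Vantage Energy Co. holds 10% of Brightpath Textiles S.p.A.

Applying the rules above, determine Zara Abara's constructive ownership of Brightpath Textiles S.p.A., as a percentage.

73.9%

By sibling attribution (R1), Zara Abara is treated as also owning Rafael Abara's interest in Orion Holdings Ltd, giving 65% + 30% = 95%.
Chain via Orion Holdings Ltd → Pinebrook Foods Inc. (R2): 95% × 90% × 80% = 68.4% of Brightpath Textiles S.p.A.
Chain via Highfield Industries Corp. → Vantage Energy Co. (R2): 30% × 50% × 10% = 1.5% of Brightpath Textiles S.p.A.
Direct interest in Brightpath Textiles S.p.A: 4%.
Aggregating (R3): 68.4% + 1.5% + 4% = 73.9%.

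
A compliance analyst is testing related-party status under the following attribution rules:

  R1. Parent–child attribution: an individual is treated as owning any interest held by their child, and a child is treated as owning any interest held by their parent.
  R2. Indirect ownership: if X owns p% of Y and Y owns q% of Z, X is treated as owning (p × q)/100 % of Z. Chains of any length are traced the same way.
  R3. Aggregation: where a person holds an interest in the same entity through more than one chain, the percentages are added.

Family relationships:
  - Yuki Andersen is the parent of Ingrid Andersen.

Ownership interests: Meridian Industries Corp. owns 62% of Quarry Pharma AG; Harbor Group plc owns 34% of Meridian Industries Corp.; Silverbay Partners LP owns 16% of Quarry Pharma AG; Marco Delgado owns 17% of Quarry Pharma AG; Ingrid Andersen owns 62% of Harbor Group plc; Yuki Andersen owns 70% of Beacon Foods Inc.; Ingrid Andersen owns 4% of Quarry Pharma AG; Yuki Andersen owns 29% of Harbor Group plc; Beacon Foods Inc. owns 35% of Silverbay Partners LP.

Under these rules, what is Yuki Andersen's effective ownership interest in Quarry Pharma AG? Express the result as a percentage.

27.1028%

By parent–child attribution (R1), Yuki Andersen is treated as also owning Ingrid Andersen's interest in Harbor Group plc, giving 29% + 62% = 91%.
By parent–child attribution (R1), Yuki Andersen is treated as owning Ingrid Andersen's 4% interest in Quarry Pharma AG.
Chain via Beacon Foods Inc. → Silverbay Partners LP (R2): 70% × 35% × 16% = 3.92% of Quarry Pharma AG.
Chain via Harbor Group plc → Meridian Industries Corp. (R2): 91% × 34% × 62% = 19.1828% of Quarry Pharma AG.
Direct interest in Quarry Pharma AG: 4%.
Aggregating (R3): 3.92% + 19.1828% + 4% = 27.1028%.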